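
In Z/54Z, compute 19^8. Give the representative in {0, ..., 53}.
Use repeated squaring. Binary(8) = 1000. Walk through the bits of the exponent 8 left-to-right: at each bit after the leading one, square the running value, then multiply by 19 if the bit is 1 (always reducing mod 54):
  bit 1 = 1 (leading): start with 19.
  bit 2 = 0: square 19^2 = 361 ≡ 37 (mod 54).
  bit 3 = 0: square 37^2 = 1369 ≡ 19 (mod 54).
  bit 4 = 0: square 19^2 = 361 ≡ 37 (mod 54).
Final value: 19^8 ≡ 37 (mod 54).

Final answer: 37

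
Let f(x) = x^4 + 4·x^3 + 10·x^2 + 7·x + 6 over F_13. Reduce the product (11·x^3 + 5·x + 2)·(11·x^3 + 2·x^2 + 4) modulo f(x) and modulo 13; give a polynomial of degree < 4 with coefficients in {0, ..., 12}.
Multiply as integer polynomials: a · b = 121·x^6 + 22·x^5 + 55·x^4 + 76·x^3 + 4·x^2 + 20·x + 8. Reducing coefficients mod 13: a · b ≡ 4·x^6 + 9·x^5 + 3·x^4 + 11·x^3 + 4·x^2 + 7·x + 8. Now divide by f(x) = x^4 + 4·x^3 + 10·x^2 + 7·x + 6 in F_13[x], eliminating the leading term at each step:
  leading term 4·x^6: subtract (4·x^2)·f(x) = 4·x^6 + 3·x^5 + x^4 + 2·x^3 + 11·x^2, leaving 6·x^5 + 2·x^4 + 9·x^3 + 6·x^2 + 7·x + 8 (coefficients mod 13)
  leading term 6·x^5: subtract (6·x)·f(x) = 6·x^5 + 11·x^4 + 8·x^3 + 3·x^2 + 10·x, leaving 4·x^4 + x^3 + 3·x^2 + 10·x + 8 (coefficients mod 13)
  leading term 4·x^4: subtract (4)·f(x) = 4·x^4 + 3·x^3 + x^2 + 2·x + 11, leaving 11·x^3 + 2·x^2 + 8·x + 10 (coefficients mod 13)
The degree is now < 4, so this is the remainder. Hence a · b ≡ 11·x^3 + 2·x^2 + 8·x + 10 in F_13[x]/(f).

Final answer: a · b ≡ 11·x^3 + 2·x^2 + 8·x + 10 (mod f(x))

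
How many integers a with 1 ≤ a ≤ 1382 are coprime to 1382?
690

The number of a ∈ {1, ..., 1382} with gcd(a, 1382) = 1 is by definition Euler's totient φ(1382). φ is multiplicative, with φ(p^e) = p^e − p^(e−1). Factorise 1382 = 2 · 691. Then
  φ(1382) = (2 − 1) · (691 − 1) = 1 · 690 = 690.
So there are 690 such integers.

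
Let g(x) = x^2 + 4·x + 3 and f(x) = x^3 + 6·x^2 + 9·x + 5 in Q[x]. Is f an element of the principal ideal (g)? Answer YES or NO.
In Q[x] the ideal (g) consists of all multiples of g, so f ∈ (g) iff g | f, i.e. iff the remainder of f on division by g is 0. Divide f by g (g is monic, so eliminate the leading term of the running remainder at each step):
  leading term x^3: subtract (x)·g(x) = x^3 + 4·x^2 + 3·x, leaving 2·x^2 + 6·x + 5
  leading term 2·x^2: subtract (2)·g(x) = 2·x^2 + 8·x + 6, leaving -2·x - 1
The remainder r(x) = -2·x - 1 ≠ 0 (and deg r < deg g), so g ∤ f, i.e. f ∉ (g).

Final answer: NO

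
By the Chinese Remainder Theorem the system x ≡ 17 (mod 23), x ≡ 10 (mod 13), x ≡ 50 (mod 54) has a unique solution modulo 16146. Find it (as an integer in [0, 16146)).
The moduli 23, 13, 54 are pairwise coprime, so by the CRT there is a unique solution mod 23·13·54 = 16146.
Solve by successive substitution. Start with x ≡ 17 (mod 23).
  Combine with x ≡ 10 (mod 13): write x = 17 + 23·t and require 17 + 23·t ≡ 10 (mod 13), i.e. 23·t ≡ 10 − 17 ≡ 6 (mod 13). Since 23^(−1) ≡ 4 (mod 13) (23 ≡ 10 (mod 13)), t ≡ 4·6 ≡ 11 (mod 13). So x ≡ 17 + 23·11 = 270 (mod 299).
  Combine with x ≡ 50 (mod 54): write x = 270 + 299·t and require 270 + 299·t ≡ 50 (mod 54), i.e. 299·t ≡ 50 − 270 ≡ 50 (mod 54). Since 299^(−1) ≡ 41 (mod 54) (299 ≡ 29 (mod 54)), t ≡ 41·50 ≡ 52 (mod 54). So x ≡ 270 + 299·52 = 15818 (mod 16146).
Unique solution in [0, 16146): x = 15818.

Final answer: x ≡ 15818 (mod 16146); the representative in [0, 16146) is 15818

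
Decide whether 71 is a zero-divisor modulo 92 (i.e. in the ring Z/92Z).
NO

gcd(71, 92) = 1, so 71 is a unit in Z/92Z (it has a multiplicative inverse). A unit cannot be a zero-divisor: if 71·b ≡ 0 then multiplying both sides by 71^(−1) gives b ≡ 0. So 71 is not a zero-divisor.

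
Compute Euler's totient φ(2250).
φ is multiplicative, with φ(p^e) = p^e − p^(e−1). Factorise 2250 = 2 · 3^2 · 5^3. Then
  φ(2250) = (2 − 1) · (3^2 − 3^1) · (5^3 − 5^2) = 1 · 6 · 100 = 600.

Final answer: φ(2250) = 600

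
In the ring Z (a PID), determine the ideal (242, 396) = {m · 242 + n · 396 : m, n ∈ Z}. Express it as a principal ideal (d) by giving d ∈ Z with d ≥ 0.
(242, 396) = (22); d = 22

In the PID Z, (a, b) is generated by gcd(a, b). Compute gcd(396, 242) with the extended Euclidean algorithm, tracking rows (r, s, t) with s·396 + t·242 = r:
  row A: (396, 1, 0)   [1·396 + 0·242 = 396]
  row B: (242, 0, 1)   [0·396 + 1·242 = 242]
  396 = 1·242 + 154   → row C = row A − 1·row B = (154, 1, −1)   [check: 1·396 − 1·242 = 154]
  242 = 1·154 + 88   → row D = row B − 1·row C = (88, −1, 2)   [check: −1·396 + 2·242 = 88]
  154 = 1·88 + 66   → row E = row C − 1·row D = (66, 2, −3)   [check: 2·396 − 3·242 = 66]
  88 = 1·66 + 22   → row F = row D − 1·row E = (22, −3, 5)   [check: −3·396 + 5·242 = 22]
  66 = 3·22 + 0   → remainder 0, stop. gcd = 22 (last nonzero row F).
So gcd(242, 396) = 22, with Bézout identity −3·396 + 5·242 = 22. Containment (⊇): the Bézout identity exhibits 22 as an element of (242, 396), giving (22) ⊆ (242, 396). Containment (⊆): since 22 | 242 and 22 | 396 (242 = 22·11, 396 = 22·18), every Z-linear combination of 242 and 396 is divisible by 22, so (242, 396) ⊆ (22). Therefore (242, 396) = (22), d = 22.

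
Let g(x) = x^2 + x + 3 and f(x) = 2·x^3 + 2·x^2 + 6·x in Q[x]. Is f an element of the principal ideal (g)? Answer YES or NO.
YES

In Q[x] the ideal (g) consists of all multiples of g, so f ∈ (g) iff g | f, i.e. iff the remainder of f on division by g is 0. Divide f by g (g is monic, so eliminate the leading term of the running remainder at each step):
  leading term 2·x^3: subtract (2·x)·g(x) = 2·x^3 + 2·x^2 + 6·x, leaving 0
The remainder is 0, so f(x) = g(x) · h(x) with h(x) = 2·x. Hence g | f, i.e. f ∈ (g).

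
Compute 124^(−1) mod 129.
124^(−1) ≡ 103 (mod 129)

Apply the extended Euclidean algorithm to (129, 124), tracking rows (r, s, t) with s·129 + t·124 = r. Each division r_prev = q·r_cur + r_new produces the new row as (previous row) − q·(current row):
  row A: (129, 1, 0)   [1·129 + 0·124 = 129]
  row B: (124, 0, 1)   [0·129 + 1·124 = 124]
  129 = 1·124 + 5   → row C = row A − 1·row B = (5, 1, −1)   [check: 1·129 − 1·124 = 5]
  124 = 24·5 + 4   → row D = row B − 24·row C = (4, −24, 25)   [check: −24·129 + 25·124 = 4]
  5 = 1·4 + 1   → row E = row C − 1·row D = (1, 25, −26)   [check: 25·129 − 26·124 = 1]
  4 = 4·1 + 0   → remainder 0, stop. gcd = 1 (last nonzero row E).
The gcd is 1, so 124 is invertible mod 129. The last nonzero row gives 25·129 − 26·124 = 1, so t = −26. So 124^(−1) ≡ −26 ≡ 103 (mod 129). Verify: 124 · 103 = 12772 ≡ 1 (mod 129). ✓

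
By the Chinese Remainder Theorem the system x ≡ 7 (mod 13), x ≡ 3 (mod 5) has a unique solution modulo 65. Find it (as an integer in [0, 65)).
x ≡ 33 (mod 65); the representative in [0, 65) is 33

The moduli 13, 5 are pairwise coprime, so by the CRT there is a unique solution mod 13·5 = 65.
Solve by successive substitution. Start with x ≡ 7 (mod 13).
  Combine with x ≡ 3 (mod 5): write x = 7 + 13·t and require 7 + 13·t ≡ 3 (mod 5), i.e. 13·t ≡ 3 − 7 ≡ 1 (mod 5). Since 13^(−1) ≡ 2 (mod 5) (13 ≡ 3 (mod 5)), t ≡ 2·1 ≡ 2 (mod 5). So x ≡ 7 + 13·2 = 33 (mod 65).
Unique solution in [0, 65): x = 33.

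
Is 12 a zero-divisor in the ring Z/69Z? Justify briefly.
gcd(12, 69) = 3 > 1, so 12 is not a unit in Z/69Z. In Z/nZ every nonzero non-unit is a zero-divisor: explicitly, take b = 69/gcd = 23 ≠ 0 (mod 69); then 12·23 = 276 = 4·69, i.e. 12·23 ≡ 0 (mod 69). So 12 is a zero-divisor.

Final answer: YES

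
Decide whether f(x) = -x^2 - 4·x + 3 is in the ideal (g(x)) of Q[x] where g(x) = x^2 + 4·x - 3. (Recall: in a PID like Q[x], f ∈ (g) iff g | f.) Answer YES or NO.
In Q[x] the ideal (g) consists of all multiples of g, so f ∈ (g) iff g | f, i.e. iff the remainder of f on division by g is 0. Divide f by g (g is monic, so eliminate the leading term of the running remainder at each step):
  leading term -x^2: subtract (-1)·g(x) = -x^2 - 4·x + 3, leaving 0
The remainder is 0, so f(x) = g(x) · h(x) with h(x) = -1. Hence g | f, i.e. f ∈ (g).

Final answer: YES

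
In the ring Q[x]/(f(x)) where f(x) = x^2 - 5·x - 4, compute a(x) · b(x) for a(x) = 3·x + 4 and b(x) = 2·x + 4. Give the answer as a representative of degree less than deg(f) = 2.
First multiply in Q[x] without reducing: a · b = 6·x^2 + 20·x + 16. Now divide by f(x) = x^2 - 5·x - 4, eliminating the leading term at each step:
  leading term 6·x^2: subtract (6)·f(x) = 6·x^2 - 30·x - 24, leaving 50·x + 40
The degree is now < 2, so this is the remainder. Hence a · b ≡ 50·x + 40 in Q[x]/(f).

Final answer: a · b ≡ 50·x + 40 (mod f(x))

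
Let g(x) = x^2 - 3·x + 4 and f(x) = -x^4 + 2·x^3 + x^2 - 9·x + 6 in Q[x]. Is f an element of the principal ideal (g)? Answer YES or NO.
In Q[x] the ideal (g) consists of all multiples of g, so f ∈ (g) iff g | f, i.e. iff the remainder of f on division by g is 0. Divide f by g (g is monic, so eliminate the leading term of the running remainder at each step):
  leading term -x^4: subtract (-x^2)·g(x) = -x^4 + 3·x^3 - 4·x^2, leaving -x^3 + 5·x^2 - 9·x + 6
  leading term -x^3: subtract (-x)·g(x) = -x^3 + 3·x^2 - 4·x, leaving 2·x^2 - 5·x + 6
  leading term 2·x^2: subtract (2)·g(x) = 2·x^2 - 6·x + 8, leaving x - 2
The remainder r(x) = x - 2 ≠ 0 (and deg r < deg g), so g ∤ f, i.e. f ∉ (g).

Final answer: NO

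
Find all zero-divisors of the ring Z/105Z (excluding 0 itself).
nonzero zero-divisors of Z/105Z = {3, 5, 6, 7, 9, 10, 12, 14, 15, 18, 20, 21, 24, 25, 27, 28, 30, 33, 35, 36, 39, 40, 42, 45, 48, 49, 50, 51, 54, 55, 56, 57, 60, 63, 65, 66, 69, 70, 72, 75, 77, 78, 80, 81, 84, 85, 87, 90, 91, 93, 95, 96, 98, 99, 100, 102}

An element a ∈ Z/105Z (with a ≠ 0) is a zero-divisor iff gcd(a, 105) > 1 (because a is a unit precisely when gcd(a, n) = 1, and in Z/nZ every nonzero, non-unit element is a zero-divisor). Scan a = 1, ..., 104 and keep those with gcd(a, 105) > 1:
  gcd(3, 105) = 3, gcd(5, 105) = 5, gcd(6, 105) = 3, gcd(7, 105) = 7, gcd(9, 105) = 3, gcd(10, 105) = 5, gcd(12, 105) = 3, gcd(14, 105) = 7, gcd(15, 105) = 15, gcd(18, 105) = 3, gcd(20, 105) = 5, gcd(21, 105) = 21, gcd(24, 105) = 3, gcd(25, 105) = 5, gcd(27, 105) = 3, gcd(28, 105) = 7, gcd(30, 105) = 15, gcd(33, 105) = 3, gcd(35, 105) = 35, gcd(36, 105) = 3, gcd(39, 105) = 3, gcd(40, 105) = 5, gcd(42, 105) = 21, gcd(45, 105) = 15, gcd(48, 105) = 3, gcd(49, 105) = 7, gcd(50, 105) = 5, gcd(51, 105) = 3, gcd(54, 105) = 3, gcd(55, 105) = 5, gcd(56, 105) = 7, gcd(57, 105) = 3, gcd(60, 105) = 15, gcd(63, 105) = 21, gcd(65, 105) = 5, gcd(66, 105) = 3, gcd(69, 105) = 3, gcd(70, 105) = 35, gcd(72, 105) = 3, gcd(75, 105) = 15, gcd(77, 105) = 7, gcd(78, 105) = 3, gcd(80, 105) = 5, gcd(81, 105) = 3, gcd(84, 105) = 21, gcd(85, 105) = 5, gcd(87, 105) = 3, gcd(90, 105) = 15, gcd(91, 105) = 7, gcd(93, 105) = 3, gcd(95, 105) = 5, gcd(96, 105) = 3, gcd(98, 105) = 7, gcd(99, 105) = 3, gcd(100, 105) = 5, gcd(102, 105) = 3.
All other a ∈ {1, ..., 104} have gcd(a, 105) = 1 and are units. So the nonzero zero-divisors are exactly the 56 values of a appearing in this scan.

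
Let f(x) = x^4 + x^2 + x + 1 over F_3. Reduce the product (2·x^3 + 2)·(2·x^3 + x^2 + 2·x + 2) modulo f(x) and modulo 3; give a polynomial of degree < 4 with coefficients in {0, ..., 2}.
a · b ≡ 2·x^3 + 2·x^2 + 2·x + 1 (mod f(x))

Multiply as integer polynomials: a · b = 4·x^6 + 2·x^5 + 4·x^4 + 8·x^3 + 2·x^2 + 4·x + 4. Reducing coefficients mod 3: a · b ≡ x^6 + 2·x^5 + x^4 + 2·x^3 + 2·x^2 + x + 1. Now divide by f(x) = x^4 + x^2 + x + 1 in F_3[x], eliminating the leading term at each step:
  leading term x^6: subtract (x^2)·f(x) = x^6 + x^4 + x^3 + x^2, leaving 2·x^5 + x^3 + x^2 + x + 1 (coefficients mod 3)
  leading term 2·x^5: subtract (2·x)·f(x) = 2·x^5 + 2·x^3 + 2·x^2 + 2·x, leaving 2·x^3 + 2·x^2 + 2·x + 1 (coefficients mod 3)
The degree is now < 4, so this is the remainder. Hence a · b ≡ 2·x^3 + 2·x^2 + 2·x + 1 in F_3[x]/(f).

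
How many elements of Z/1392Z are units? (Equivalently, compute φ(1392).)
An element a ∈ Z/1392Z is a unit iff gcd(a, 1392) = 1, so the number of units is φ(1392). φ is multiplicative, with φ(p^e) = p^e − p^(e−1). Factorise 1392 = 2^4 · 3 · 29. Then
  φ(1392) = (2^4 − 2^3) · (3 − 1) · (29 − 1) = 8 · 2 · 28 = 448.

Final answer: Z/1392Z has φ(1392) = 448 units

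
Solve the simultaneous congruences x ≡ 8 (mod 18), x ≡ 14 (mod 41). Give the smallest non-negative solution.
x ≡ 260 (mod 738); the representative in [0, 738) is 260

The moduli 18, 41 are pairwise coprime, so by the CRT there is a unique solution mod 18·41 = 738.
Solve by successive substitution. Start with x ≡ 8 (mod 18).
  Combine with x ≡ 14 (mod 41): write x = 8 + 18·t and require 8 + 18·t ≡ 14 (mod 41), i.e. 18·t ≡ 14 − 8 ≡ 6 (mod 41). Since 18^(−1) ≡ 16 (mod 41), t ≡ 16·6 ≡ 14 (mod 41). So x ≡ 8 + 18·14 = 260 (mod 738).
Unique solution in [0, 738): x = 260.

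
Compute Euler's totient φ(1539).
φ(1539) = 972

φ is multiplicative, with φ(p^e) = p^e − p^(e−1). Factorise 1539 = 3^4 · 19. Then
  φ(1539) = (3^4 − 3^3) · (19 − 1) = 54 · 18 = 972.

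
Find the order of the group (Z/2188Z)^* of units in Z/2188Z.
(Z/2188Z)^* consists of the classes a with gcd(a, 2188) = 1, so its order is φ(2188). φ is multiplicative, with φ(p^e) = p^e − p^(e−1). Factorise 2188 = 2^2 · 547. Then
  φ(2188) = (2^2 − 2^1) · (547 − 1) = 2 · 546 = 1092.
Thus |(Z/2188Z)^*| = 1092.

Final answer: |(Z/2188Z)^*| = 1092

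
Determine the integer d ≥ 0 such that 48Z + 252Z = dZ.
In the PID Z, (a, b) is generated by gcd(a, b). Compute gcd(252, 48) with the extended Euclidean algorithm, tracking rows (r, s, t) with s·252 + t·48 = r:
  row A: (252, 1, 0)   [1·252 + 0·48 = 252]
  row B: (48, 0, 1)   [0·252 + 1·48 = 48]
  252 = 5·48 + 12   → row C = row A − 5·row B = (12, 1, −5)   [check: 1·252 − 5·48 = 12]
  48 = 4·12 + 0   → remainder 0, stop. gcd = 12 (last nonzero row C).
So gcd(48, 252) = 12, with Bézout identity 1·252 − 5·48 = 12. Containment (⊇): the Bézout identity exhibits 12 as an element of (48, 252), giving (12) ⊆ (48, 252). Containment (⊆): since 12 | 48 and 12 | 252 (48 = 12·4, 252 = 12·21), every Z-linear combination of 48 and 252 is divisible by 12, so (48, 252) ⊆ (12). Therefore (48, 252) = (12), d = 12.

Final answer: (48, 252) = (12); d = 12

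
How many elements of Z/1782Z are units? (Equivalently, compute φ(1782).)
Z/1782Z has φ(1782) = 540 units

An element a ∈ Z/1782Z is a unit iff gcd(a, 1782) = 1, so the number of units is φ(1782). φ is multiplicative, with φ(p^e) = p^e − p^(e−1). Factorise 1782 = 2 · 3^4 · 11. Then
  φ(1782) = (2 − 1) · (3^4 − 3^3) · (11 − 1) = 1 · 54 · 10 = 540.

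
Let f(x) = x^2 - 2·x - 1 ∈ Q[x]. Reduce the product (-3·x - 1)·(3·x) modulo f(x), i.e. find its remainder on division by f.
First multiply in Q[x] without reducing: a · b = -9·x^2 - 3·x. Now divide by f(x) = x^2 - 2·x - 1, eliminating the leading term at each step:
  leading term -9·x^2: subtract (-9)·f(x) = -9·x^2 + 18·x + 9, leaving -21·x - 9
The degree is now < 2, so this is the remainder. Hence a · b ≡ -21·x - 9 in Q[x]/(f).

Final answer: a · b ≡ -21·x - 9 (mod f(x))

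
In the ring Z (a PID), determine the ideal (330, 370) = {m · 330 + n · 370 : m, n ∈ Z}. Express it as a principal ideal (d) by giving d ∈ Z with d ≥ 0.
(330, 370) = (10); d = 10

In the PID Z, (a, b) is generated by gcd(a, b). Compute gcd(370, 330) with the extended Euclidean algorithm, tracking rows (r, s, t) with s·370 + t·330 = r:
  row A: (370, 1, 0)   [1·370 + 0·330 = 370]
  row B: (330, 0, 1)   [0·370 + 1·330 = 330]
  370 = 1·330 + 40   → row C = row A − 1·row B = (40, 1, −1)   [check: 1·370 − 1·330 = 40]
  330 = 8·40 + 10   → row D = row B − 8·row C = (10, −8, 9)   [check: −8·370 + 9·330 = 10]
  40 = 4·10 + 0   → remainder 0, stop. gcd = 10 (last nonzero row D).
So gcd(330, 370) = 10, with Bézout identity −8·370 + 9·330 = 10. Containment (⊇): the Bézout identity exhibits 10 as an element of (330, 370), giving (10) ⊆ (330, 370). Containment (⊆): since 10 | 330 and 10 | 370 (330 = 10·33, 370 = 10·37), every Z-linear combination of 330 and 370 is divisible by 10, so (330, 370) ⊆ (10). Therefore (330, 370) = (10), d = 10.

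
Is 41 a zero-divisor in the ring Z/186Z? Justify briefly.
NO

gcd(41, 186) = 1, so 41 is a unit in Z/186Z (it has a multiplicative inverse). A unit cannot be a zero-divisor: if 41·b ≡ 0 then multiplying both sides by 41^(−1) gives b ≡ 0. So 41 is not a zero-divisor.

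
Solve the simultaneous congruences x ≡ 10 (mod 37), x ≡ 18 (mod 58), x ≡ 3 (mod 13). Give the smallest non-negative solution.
The moduli 37, 58, 13 are pairwise coprime, so by the CRT there is a unique solution mod 37·58·13 = 27898.
Solve by successive substitution. Start with x ≡ 10 (mod 37).
  Combine with x ≡ 18 (mod 58): write x = 10 + 37·t and require 10 + 37·t ≡ 18 (mod 58), i.e. 37·t ≡ 18 − 10 ≡ 8 (mod 58). Since 37^(−1) ≡ 11 (mod 58), t ≡ 11·8 ≡ 30 (mod 58). So x ≡ 10 + 37·30 = 1120 (mod 2146).
  Combine with x ≡ 3 (mod 13): write x = 1120 + 2146·t and require 1120 + 2146·t ≡ 3 (mod 13), i.e. 2146·t ≡ 3 − 1120 ≡ 1 (mod 13). Since 2146^(−1) ≡ 1 (mod 13) (2146 ≡ 1 (mod 13)), t ≡ 1·1 ≡ 1 (mod 13). So x ≡ 1120 + 2146·1 = 3266 (mod 27898).
Unique solution in [0, 27898): x = 3266.

Final answer: x ≡ 3266 (mod 27898); the representative in [0, 27898) is 3266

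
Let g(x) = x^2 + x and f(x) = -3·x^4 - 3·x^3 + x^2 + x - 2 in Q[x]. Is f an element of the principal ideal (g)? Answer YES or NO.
NO

In Q[x] the ideal (g) consists of all multiples of g, so f ∈ (g) iff g | f, i.e. iff the remainder of f on division by g is 0. Divide f by g (g is monic, so eliminate the leading term of the running remainder at each step):
  leading term -3·x^4: subtract (-3·x^2)·g(x) = -3·x^4 - 3·x^3, leaving x^2 + x - 2
  leading term x^2: subtract (1)·g(x) = x^2 + x, leaving -2
The remainder r(x) = -2 ≠ 0 (and deg r < deg g), so g ∤ f, i.e. f ∉ (g).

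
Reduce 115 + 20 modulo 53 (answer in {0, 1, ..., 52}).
29

Reduce the summands first: 115 ≡ 9 (mod 53), so 115 + 20 ≡ 9 + 20 (mod 53). 9 + 20 = 29; 29 = 0·53 + 29, so (115 + 20) mod 53 = 29.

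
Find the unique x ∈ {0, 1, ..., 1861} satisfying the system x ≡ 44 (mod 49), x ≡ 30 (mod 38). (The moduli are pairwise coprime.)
x ≡ 828 (mod 1862); the representative in [0, 1862) is 828

The moduli 49, 38 are pairwise coprime, so by the CRT there is a unique solution mod 49·38 = 1862.
Solve by successive substitution. Start with x ≡ 44 (mod 49).
  Combine with x ≡ 30 (mod 38): write x = 44 + 49·t and require 44 + 49·t ≡ 30 (mod 38), i.e. 49·t ≡ 30 − 44 ≡ 24 (mod 38). Since 49^(−1) ≡ 7 (mod 38) (49 ≡ 11 (mod 38)), t ≡ 7·24 ≡ 16 (mod 38). So x ≡ 44 + 49·16 = 828 (mod 1862).
Unique solution in [0, 1862): x = 828.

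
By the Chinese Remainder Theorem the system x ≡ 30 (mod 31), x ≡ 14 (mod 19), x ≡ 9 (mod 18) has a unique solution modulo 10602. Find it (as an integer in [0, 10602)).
x ≡ 6075 (mod 10602); the representative in [0, 10602) is 6075

The moduli 31, 19, 18 are pairwise coprime, so by the CRT there is a unique solution mod 31·19·18 = 10602.
Solve by successive substitution. Start with x ≡ 30 (mod 31).
  Combine with x ≡ 14 (mod 19): write x = 30 + 31·t and require 30 + 31·t ≡ 14 (mod 19), i.e. 31·t ≡ 14 − 30 ≡ 3 (mod 19). Since 31^(−1) ≡ 8 (mod 19) (31 ≡ 12 (mod 19)), t ≡ 8·3 ≡ 5 (mod 19). So x ≡ 30 + 31·5 = 185 (mod 589).
  Combine with x ≡ 9 (mod 18): write x = 185 + 589·t and require 185 + 589·t ≡ 9 (mod 18), i.e. 589·t ≡ 9 − 185 ≡ 4 (mod 18). Since 589^(−1) ≡ 7 (mod 18) (589 ≡ 13 (mod 18)), t ≡ 7·4 ≡ 10 (mod 18). So x ≡ 185 + 589·10 = 6075 (mod 10602).
Unique solution in [0, 10602): x = 6075.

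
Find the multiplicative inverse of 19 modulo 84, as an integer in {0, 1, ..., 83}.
Apply the extended Euclidean algorithm to (84, 19), tracking rows (r, s, t) with s·84 + t·19 = r. Each division r_prev = q·r_cur + r_new produces the new row as (previous row) − q·(current row):
  row A: (84, 1, 0)   [1·84 + 0·19 = 84]
  row B: (19, 0, 1)   [0·84 + 1·19 = 19]
  84 = 4·19 + 8   → row C = row A − 4·row B = (8, 1, −4)   [check: 1·84 − 4·19 = 8]
  19 = 2·8 + 3   → row D = row B − 2·row C = (3, −2, 9)   [check: −2·84 + 9·19 = 3]
  8 = 2·3 + 2   → row E = row C − 2·row D = (2, 5, −22)   [check: 5·84 − 22·19 = 2]
  3 = 1·2 + 1   → row F = row D − 1·row E = (1, −7, 31)   [check: −7·84 + 31·19 = 1]
  2 = 2·1 + 0   → remainder 0, stop. gcd = 1 (last nonzero row F).
The gcd is 1, so 19 is invertible mod 84. The last nonzero row gives −7·84 + 31·19 = 1, so t = 31. So 19^(−1) ≡ 31 (mod 84). Verify: 19 · 31 = 589 ≡ 1 (mod 84). ✓

Final answer: 19^(−1) ≡ 31 (mod 84)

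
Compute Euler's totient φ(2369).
φ is multiplicative, with φ(p^e) = p^e − p^(e−1). Factorise 2369 = 23 · 103. Then
  φ(2369) = (23 − 1) · (103 − 1) = 22 · 102 = 2244.

Final answer: φ(2369) = 2244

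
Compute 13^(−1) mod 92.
13^(−1) ≡ 85 (mod 92)

Apply the extended Euclidean algorithm to (92, 13), tracking rows (r, s, t) with s·92 + t·13 = r. Each division r_prev = q·r_cur + r_new produces the new row as (previous row) − q·(current row):
  row A: (92, 1, 0)   [1·92 + 0·13 = 92]
  row B: (13, 0, 1)   [0·92 + 1·13 = 13]
  92 = 7·13 + 1   → row C = row A − 7·row B = (1, 1, −7)   [check: 1·92 − 7·13 = 1]
  13 = 13·1 + 0   → remainder 0, stop. gcd = 1 (last nonzero row C).
The gcd is 1, so 13 is invertible mod 92. The last nonzero row gives 1·92 − 7·13 = 1, so t = −7. So 13^(−1) ≡ −7 ≡ 85 (mod 92). Verify: 13 · 85 = 1105 ≡ 1 (mod 92). ✓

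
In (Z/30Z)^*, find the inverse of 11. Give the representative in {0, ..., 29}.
Apply the extended Euclidean algorithm to (30, 11), tracking rows (r, s, t) with s·30 + t·11 = r. Each division r_prev = q·r_cur + r_new produces the new row as (previous row) − q·(current row):
  row A: (30, 1, 0)   [1·30 + 0·11 = 30]
  row B: (11, 0, 1)   [0·30 + 1·11 = 11]
  30 = 2·11 + 8   → row C = row A − 2·row B = (8, 1, −2)   [check: 1·30 − 2·11 = 8]
  11 = 1·8 + 3   → row D = row B − 1·row C = (3, −1, 3)   [check: −1·30 + 3·11 = 3]
  8 = 2·3 + 2   → row E = row C − 2·row D = (2, 3, −8)   [check: 3·30 − 8·11 = 2]
  3 = 1·2 + 1   → row F = row D − 1·row E = (1, −4, 11)   [check: −4·30 + 11·11 = 1]
  2 = 2·1 + 0   → remainder 0, stop. gcd = 1 (last nonzero row F).
The gcd is 1, so 11 is invertible mod 30. The last nonzero row gives −4·30 + 11·11 = 1, so t = 11. So 11^(−1) ≡ 11 (mod 30). Verify: 11 · 11 = 121 ≡ 1 (mod 30). ✓

Final answer: 11^(−1) ≡ 11 (mod 30)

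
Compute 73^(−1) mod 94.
73^(−1) ≡ 85 (mod 94)

Apply the extended Euclidean algorithm to (94, 73), tracking rows (r, s, t) with s·94 + t·73 = r. Each division r_prev = q·r_cur + r_new produces the new row as (previous row) − q·(current row):
  row A: (94, 1, 0)   [1·94 + 0·73 = 94]
  row B: (73, 0, 1)   [0·94 + 1·73 = 73]
  94 = 1·73 + 21   → row C = row A − 1·row B = (21, 1, −1)   [check: 1·94 − 1·73 = 21]
  73 = 3·21 + 10   → row D = row B − 3·row C = (10, −3, 4)   [check: −3·94 + 4·73 = 10]
  21 = 2·10 + 1   → row E = row C − 2·row D = (1, 7, −9)   [check: 7·94 − 9·73 = 1]
  10 = 10·1 + 0   → remainder 0, stop. gcd = 1 (last nonzero row E).
The gcd is 1, so 73 is invertible mod 94. The last nonzero row gives 7·94 − 9·73 = 1, so t = −9. So 73^(−1) ≡ −9 ≡ 85 (mod 94). Verify: 73 · 85 = 6205 ≡ 1 (mod 94). ✓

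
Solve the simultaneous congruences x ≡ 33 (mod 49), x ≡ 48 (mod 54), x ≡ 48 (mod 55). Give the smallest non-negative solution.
The moduli 49, 54, 55 are pairwise coprime, so by the CRT there is a unique solution mod 49·54·55 = 145530.
Solve by successive substitution. Start with x ≡ 33 (mod 49).
  Combine with x ≡ 48 (mod 54): write x = 33 + 49·t and require 33 + 49·t ≡ 48 (mod 54), i.e. 49·t ≡ 48 − 33 ≡ 15 (mod 54). Since 49^(−1) ≡ 43 (mod 54), t ≡ 43·15 ≡ 51 (mod 54). So x ≡ 33 + 49·51 = 2532 (mod 2646).
  Combine with x ≡ 48 (mod 55): write x = 2532 + 2646·t and require 2532 + 2646·t ≡ 48 (mod 55), i.e. 2646·t ≡ 48 − 2532 ≡ 46 (mod 55). Since 2646^(−1) ≡ 46 (mod 55) (2646 ≡ 6 (mod 55)), t ≡ 46·46 ≡ 26 (mod 55). So x ≡ 2532 + 2646·26 = 71328 (mod 145530).
Unique solution in [0, 145530): x = 71328.

Final answer: x ≡ 71328 (mod 145530); the representative in [0, 145530) is 71328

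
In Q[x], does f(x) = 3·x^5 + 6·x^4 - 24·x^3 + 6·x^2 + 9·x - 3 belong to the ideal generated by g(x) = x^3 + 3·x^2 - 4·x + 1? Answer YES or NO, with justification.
In Q[x] the ideal (g) consists of all multiples of g, so f ∈ (g) iff g | f, i.e. iff the remainder of f on division by g is 0. Divide f by g (g is monic, so eliminate the leading term of the running remainder at each step):
  leading term 3·x^5: subtract (3·x^2)·g(x) = 3·x^5 + 9·x^4 - 12·x^3 + 3·x^2, leaving -3·x^4 - 12·x^3 + 3·x^2 + 9·x - 3
  leading term -3·x^4: subtract (-3·x)·g(x) = -3·x^4 - 9·x^3 + 12·x^2 - 3·x, leaving -3·x^3 - 9·x^2 + 12·x - 3
  leading term -3·x^3: subtract (-3)·g(x) = -3·x^3 - 9·x^2 + 12·x - 3, leaving 0
The remainder is 0, so f(x) = g(x) · h(x) with h(x) = 3·x^2 - 3·x - 3. Hence g | f, i.e. f ∈ (g).

Final answer: YES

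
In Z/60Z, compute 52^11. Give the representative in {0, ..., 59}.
28

Use repeated squaring. Binary(11) = 1011. Walk through the bits of the exponent 11 left-to-right: at each bit after the leading one, square the running value, then multiply by 52 if the bit is 1 (always reducing mod 60):
  bit 1 = 1 (leading): start with 52.
  bit 2 = 0: square 52^2 = 2704 ≡ 4 (mod 60).
  bit 3 = 1: square 4^2 = 16; bit is 1, so multiply 16·52 = 832 ≡ 52 (mod 60).
  bit 4 = 1: square 52^2 = 2704 ≡ 4; bit is 1, so multiply 4·52 = 208 ≡ 28 (mod 60).
Final value: 52^11 ≡ 28 (mod 60).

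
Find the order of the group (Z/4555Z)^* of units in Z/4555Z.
|(Z/4555Z)^*| = 3640

(Z/4555Z)^* consists of the classes a with gcd(a, 4555) = 1, so its order is φ(4555). φ is multiplicative, with φ(p^e) = p^e − p^(e−1). Factorise 4555 = 5 · 911. Then
  φ(4555) = (5 − 1) · (911 − 1) = 4 · 910 = 3640.
Thus |(Z/4555Z)^*| = 3640.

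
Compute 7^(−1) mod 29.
Apply the extended Euclidean algorithm to (29, 7), tracking rows (r, s, t) with s·29 + t·7 = r. Each division r_prev = q·r_cur + r_new produces the new row as (previous row) − q·(current row):
  row A: (29, 1, 0)   [1·29 + 0·7 = 29]
  row B: (7, 0, 1)   [0·29 + 1·7 = 7]
  29 = 4·7 + 1   → row C = row A − 4·row B = (1, 1, −4)   [check: 1·29 − 4·7 = 1]
  7 = 7·1 + 0   → remainder 0, stop. gcd = 1 (last nonzero row C).
The gcd is 1, so 7 is invertible mod 29. The last nonzero row gives 1·29 − 4·7 = 1, so t = −4. So 7^(−1) ≡ −4 ≡ 25 (mod 29). Verify: 7 · 25 = 175 ≡ 1 (mod 29). ✓

Final answer: 7^(−1) ≡ 25 (mod 29)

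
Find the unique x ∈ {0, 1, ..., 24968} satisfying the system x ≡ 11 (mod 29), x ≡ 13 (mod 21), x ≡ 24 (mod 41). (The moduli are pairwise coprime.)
x ≡ 475 (mod 24969); the representative in [0, 24969) is 475

The moduli 29, 21, 41 are pairwise coprime, so by the CRT there is a unique solution mod 29·21·41 = 24969.
Solve by successive substitution. Start with x ≡ 11 (mod 29).
  Combine with x ≡ 13 (mod 21): write x = 11 + 29·t and require 11 + 29·t ≡ 13 (mod 21), i.e. 29·t ≡ 13 − 11 ≡ 2 (mod 21). Since 29^(−1) ≡ 8 (mod 21) (29 ≡ 8 (mod 21)), t ≡ 8·2 ≡ 16 (mod 21). So x ≡ 11 + 29·16 = 475 (mod 609).
  Combine with x ≡ 24 (mod 41): write x = 475 + 609·t and require 475 + 609·t ≡ 24 (mod 41), i.e. 609·t ≡ 24 − 475 ≡ 0 (mod 41). Since 609^(−1) ≡ 34 (mod 41) (609 ≡ 35 (mod 41)), t ≡ 34·0 ≡ 0 (mod 41). So x ≡ 475 + 609·0 = 475 (mod 24969).
Unique solution in [0, 24969): x = 475.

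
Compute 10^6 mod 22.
12

Use repeated squaring. Binary(6) = 110. Walk through the bits of the exponent 6 left-to-right: at each bit after the leading one, square the running value, then multiply by 10 if the bit is 1 (always reducing mod 22):
  bit 1 = 1 (leading): start with 10.
  bit 2 = 1: square 10^2 = 100 ≡ 12; bit is 1, so multiply 12·10 = 120 ≡ 10 (mod 22).
  bit 3 = 0: square 10^2 = 100 ≡ 12 (mod 22).
Final value: 10^6 ≡ 12 (mod 22).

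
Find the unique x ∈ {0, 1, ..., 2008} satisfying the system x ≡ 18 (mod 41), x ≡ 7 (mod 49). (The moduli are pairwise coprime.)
The moduli 41, 49 are pairwise coprime, so by the CRT there is a unique solution mod 41·49 = 2009.
Solve by successive substitution. Start with x ≡ 18 (mod 41).
  Combine with x ≡ 7 (mod 49): write x = 18 + 41·t and require 18 + 41·t ≡ 7 (mod 49), i.e. 41·t ≡ 7 − 18 ≡ 38 (mod 49). Since 41^(−1) ≡ 6 (mod 49), t ≡ 6·38 ≡ 32 (mod 49). So x ≡ 18 + 41·32 = 1330 (mod 2009).
Unique solution in [0, 2009): x = 1330.

Final answer: x ≡ 1330 (mod 2009); the representative in [0, 2009) is 1330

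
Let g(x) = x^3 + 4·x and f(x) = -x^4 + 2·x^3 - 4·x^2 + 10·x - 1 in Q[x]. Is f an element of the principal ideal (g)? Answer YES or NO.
In Q[x] the ideal (g) consists of all multiples of g, so f ∈ (g) iff g | f, i.e. iff the remainder of f on division by g is 0. Divide f by g (g is monic, so eliminate the leading term of the running remainder at each step):
  leading term -x^4: subtract (-x)·g(x) = -x^4 - 4·x^2, leaving 2·x^3 + 10·x - 1
  leading term 2·x^3: subtract (2)·g(x) = 2·x^3 + 8·x, leaving 2·x - 1
The remainder r(x) = 2·x - 1 ≠ 0 (and deg r < deg g), so g ∤ f, i.e. f ∉ (g).

Final answer: NO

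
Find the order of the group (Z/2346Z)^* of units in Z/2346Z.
|(Z/2346Z)^*| = 704

(Z/2346Z)^* consists of the classes a with gcd(a, 2346) = 1, so its order is φ(2346). φ is multiplicative, with φ(p^e) = p^e − p^(e−1). Factorise 2346 = 2 · 3 · 17 · 23. Then
  φ(2346) = (2 − 1) · (3 − 1) · (17 − 1) · (23 − 1) = 1 · 2 · 16 · 22 = 704.
Thus |(Z/2346Z)^*| = 704.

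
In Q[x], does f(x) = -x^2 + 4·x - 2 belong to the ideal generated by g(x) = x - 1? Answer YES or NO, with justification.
In Q[x] the ideal (g) consists of all multiples of g, so f ∈ (g) iff g | f, i.e. iff the remainder of f on division by g is 0. Divide f by g (g is monic, so eliminate the leading term of the running remainder at each step):
  leading term -x^2: subtract (-x)·g(x) = -x^2 + x, leaving 3·x - 2
  leading term 3·x: subtract (3)·g(x) = 3·x - 3, leaving 1
The remainder r(x) = 1 ≠ 0 (and deg r < deg g), so g ∤ f, i.e. f ∉ (g).

Final answer: NO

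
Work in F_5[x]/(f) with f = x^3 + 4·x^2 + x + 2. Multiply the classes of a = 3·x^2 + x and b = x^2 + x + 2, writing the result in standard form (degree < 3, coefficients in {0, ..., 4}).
a · b ≡ x^2 + 4·x + 1 (mod f(x))

Multiply as integer polynomials: a · b = 3·x^4 + 4·x^3 + 7·x^2 + 2·x. Reducing coefficients mod 5: a · b ≡ 3·x^4 + 4·x^3 + 2·x^2 + 2·x. Now divide by f(x) = x^3 + 4·x^2 + x + 2 in F_5[x], eliminating the leading term at each step:
  leading term 3·x^4: subtract (3·x)·f(x) = 3·x^4 + 2·x^3 + 3·x^2 + x, leaving 2·x^3 + 4·x^2 + x (coefficients mod 5)
  leading term 2·x^3: subtract (2)·f(x) = 2·x^3 + 3·x^2 + 2·x + 4, leaving x^2 + 4·x + 1 (coefficients mod 5)
The degree is now < 3, so this is the remainder. Hence a · b ≡ x^2 + 4·x + 1 in F_5[x]/(f).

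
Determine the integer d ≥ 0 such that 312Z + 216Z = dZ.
In the PID Z, (a, b) is generated by gcd(a, b). Compute gcd(312, 216) with the extended Euclidean algorithm, tracking rows (r, s, t) with s·312 + t·216 = r:
  row A: (312, 1, 0)   [1·312 + 0·216 = 312]
  row B: (216, 0, 1)   [0·312 + 1·216 = 216]
  312 = 1·216 + 96   → row C = row A − 1·row B = (96, 1, −1)   [check: 1·312 − 1·216 = 96]
  216 = 2·96 + 24   → row D = row B − 2·row C = (24, −2, 3)   [check: −2·312 + 3·216 = 24]
  96 = 4·24 + 0   → remainder 0, stop. gcd = 24 (last nonzero row D).
So gcd(312, 216) = 24, with Bézout identity −2·312 + 3·216 = 24. Containment (⊇): the Bézout identity exhibits 24 as an element of (312, 216), giving (24) ⊆ (312, 216). Containment (⊆): since 24 | 312 and 24 | 216 (312 = 24·13, 216 = 24·9), every Z-linear combination of 312 and 216 is divisible by 24, so (312, 216) ⊆ (24). Therefore (312, 216) = (24), d = 24.

Final answer: (312, 216) = (24); d = 24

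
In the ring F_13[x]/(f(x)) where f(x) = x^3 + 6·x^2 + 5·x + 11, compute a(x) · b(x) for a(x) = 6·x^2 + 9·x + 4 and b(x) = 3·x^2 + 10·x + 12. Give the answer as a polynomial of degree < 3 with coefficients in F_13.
a · b ≡ 2·x^2 + 3·x + 6 (mod f(x))

Multiply as integer polynomials: a · b = 18·x^4 + 87·x^3 + 174·x^2 + 148·x + 48. Reducing coefficients mod 13: a · b ≡ 5·x^4 + 9·x^3 + 5·x^2 + 5·x + 9. Now divide by f(x) = x^3 + 6·x^2 + 5·x + 11 in F_13[x], eliminating the leading term at each step:
  leading term 5·x^4: subtract (5·x)·f(x) = 5·x^4 + 4·x^3 + 12·x^2 + 3·x, leaving 5·x^3 + 6·x^2 + 2·x + 9 (coefficients mod 13)
  leading term 5·x^3: subtract (5)·f(x) = 5·x^3 + 4·x^2 + 12·x + 3, leaving 2·x^2 + 3·x + 6 (coefficients mod 13)
The degree is now < 3, so this is the remainder. Hence a · b ≡ 2·x^2 + 3·x + 6 in F_13[x]/(f).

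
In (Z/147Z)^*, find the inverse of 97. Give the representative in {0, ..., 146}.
97^(−1) ≡ 97 (mod 147)

Apply the extended Euclidean algorithm to (147, 97), tracking rows (r, s, t) with s·147 + t·97 = r. Each division r_prev = q·r_cur + r_new produces the new row as (previous row) − q·(current row):
  row A: (147, 1, 0)   [1·147 + 0·97 = 147]
  row B: (97, 0, 1)   [0·147 + 1·97 = 97]
  147 = 1·97 + 50   → row C = row A − 1·row B = (50, 1, −1)   [check: 1·147 − 1·97 = 50]
  97 = 1·50 + 47   → row D = row B − 1·row C = (47, −1, 2)   [check: −1·147 + 2·97 = 47]
  50 = 1·47 + 3   → row E = row C − 1·row D = (3, 2, −3)   [check: 2·147 − 3·97 = 3]
  47 = 15·3 + 2   → row F = row D − 15·row E = (2, −31, 47)   [check: −31·147 + 47·97 = 2]
  3 = 1·2 + 1   → row G = row E − 1·row F = (1, 33, −50)   [check: 33·147 − 50·97 = 1]
  2 = 2·1 + 0   → remainder 0, stop. gcd = 1 (last nonzero row G).
The gcd is 1, so 97 is invertible mod 147. The last nonzero row gives 33·147 − 50·97 = 1, so t = −50. So 97^(−1) ≡ −50 ≡ 97 (mod 147). Verify: 97 · 97 = 9409 ≡ 1 (mod 147). ✓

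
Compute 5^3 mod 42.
41

Use repeated squaring. Binary(3) = 11. Walk through the bits of the exponent 3 left-to-right: at each bit after the leading one, square the running value, then multiply by 5 if the bit is 1 (always reducing mod 42):
  bit 1 = 1 (leading): start with 5.
  bit 2 = 1: square 5^2 = 25; bit is 1, so multiply 25·5 = 125 ≡ 41 (mod 42).
Final value: 5^3 ≡ 41 (mod 42).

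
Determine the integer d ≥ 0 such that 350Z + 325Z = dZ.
(350, 325) = (25); d = 25

In the PID Z, (a, b) is generated by gcd(a, b). Compute gcd(350, 325) with the extended Euclidean algorithm, tracking rows (r, s, t) with s·350 + t·325 = r:
  row A: (350, 1, 0)   [1·350 + 0·325 = 350]
  row B: (325, 0, 1)   [0·350 + 1·325 = 325]
  350 = 1·325 + 25   → row C = row A − 1·row B = (25, 1, −1)   [check: 1·350 − 1·325 = 25]
  325 = 13·25 + 0   → remainder 0, stop. gcd = 25 (last nonzero row C).
So gcd(350, 325) = 25, with Bézout identity 1·350 − 1·325 = 25. Containment (⊇): the Bézout identity exhibits 25 as an element of (350, 325), giving (25) ⊆ (350, 325). Containment (⊆): since 25 | 350 and 25 | 325 (350 = 25·14, 325 = 25·13), every Z-linear combination of 350 and 325 is divisible by 25, so (350, 325) ⊆ (25). Therefore (350, 325) = (25), d = 25.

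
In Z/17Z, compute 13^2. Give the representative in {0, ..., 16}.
16

Use repeated squaring. Binary(2) = 10. Walk through the bits of the exponent 2 left-to-right: at each bit after the leading one, square the running value, then multiply by 13 if the bit is 1 (always reducing mod 17):
  bit 1 = 1 (leading): start with 13.
  bit 2 = 0: square 13^2 = 169 ≡ 16 (mod 17).
Final value: 13^2 ≡ 16 (mod 17).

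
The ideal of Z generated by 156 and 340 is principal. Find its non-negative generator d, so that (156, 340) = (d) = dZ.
In the PID Z, (a, b) is generated by gcd(a, b). Compute gcd(340, 156) with the extended Euclidean algorithm, tracking rows (r, s, t) with s·340 + t·156 = r:
  row A: (340, 1, 0)   [1·340 + 0·156 = 340]
  row B: (156, 0, 1)   [0·340 + 1·156 = 156]
  340 = 2·156 + 28   → row C = row A − 2·row B = (28, 1, −2)   [check: 1·340 − 2·156 = 28]
  156 = 5·28 + 16   → row D = row B − 5·row C = (16, −5, 11)   [check: −5·340 + 11·156 = 16]
  28 = 1·16 + 12   → row E = row C − 1·row D = (12, 6, −13)   [check: 6·340 − 13·156 = 12]
  16 = 1·12 + 4   → row F = row D − 1·row E = (4, −11, 24)   [check: −11·340 + 24·156 = 4]
  12 = 3·4 + 0   → remainder 0, stop. gcd = 4 (last nonzero row F).
So gcd(156, 340) = 4, with Bézout identity −11·340 + 24·156 = 4. Containment (⊇): the Bézout identity exhibits 4 as an element of (156, 340), giving (4) ⊆ (156, 340). Containment (⊆): since 4 | 156 and 4 | 340 (156 = 4·39, 340 = 4·85), every Z-linear combination of 156 and 340 is divisible by 4, so (156, 340) ⊆ (4). Therefore (156, 340) = (4), d = 4.

Final answer: (156, 340) = (4); d = 4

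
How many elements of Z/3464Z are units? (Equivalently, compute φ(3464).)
An element a ∈ Z/3464Z is a unit iff gcd(a, 3464) = 1, so the number of units is φ(3464). φ is multiplicative, with φ(p^e) = p^e − p^(e−1). Factorise 3464 = 2^3 · 433. Then
  φ(3464) = (2^3 − 2^2) · (433 − 1) = 4 · 432 = 1728.

Final answer: Z/3464Z has φ(3464) = 1728 units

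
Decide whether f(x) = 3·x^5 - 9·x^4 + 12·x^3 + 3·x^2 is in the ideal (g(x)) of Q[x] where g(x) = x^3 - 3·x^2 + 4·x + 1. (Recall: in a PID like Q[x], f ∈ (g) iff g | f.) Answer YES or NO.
YES

In Q[x] the ideal (g) consists of all multiples of g, so f ∈ (g) iff g | f, i.e. iff the remainder of f on division by g is 0. Divide f by g (g is monic, so eliminate the leading term of the running remainder at each step):
  leading term 3·x^5: subtract (3·x^2)·g(x) = 3·x^5 - 9·x^4 + 12·x^3 + 3·x^2, leaving 0
The remainder is 0, so f(x) = g(x) · h(x) with h(x) = 3·x^2. Hence g | f, i.e. f ∈ (g).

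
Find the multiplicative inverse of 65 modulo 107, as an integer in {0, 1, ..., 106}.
65^(−1) ≡ 28 (mod 107)

Apply the extended Euclidean algorithm to (107, 65), tracking rows (r, s, t) with s·107 + t·65 = r. Each division r_prev = q·r_cur + r_new produces the new row as (previous row) − q·(current row):
  row A: (107, 1, 0)   [1·107 + 0·65 = 107]
  row B: (65, 0, 1)   [0·107 + 1·65 = 65]
  107 = 1·65 + 42   → row C = row A − 1·row B = (42, 1, −1)   [check: 1·107 − 1·65 = 42]
  65 = 1·42 + 23   → row D = row B − 1·row C = (23, −1, 2)   [check: −1·107 + 2·65 = 23]
  42 = 1·23 + 19   → row E = row C − 1·row D = (19, 2, −3)   [check: 2·107 − 3·65 = 19]
  23 = 1·19 + 4   → row F = row D − 1·row E = (4, −3, 5)   [check: −3·107 + 5·65 = 4]
  19 = 4·4 + 3   → row G = row E − 4·row F = (3, 14, −23)   [check: 14·107 − 23·65 = 3]
  4 = 1·3 + 1   → row H = row F − 1·row G = (1, −17, 28)   [check: −17·107 + 28·65 = 1]
  3 = 3·1 + 0   → remainder 0, stop. gcd = 1 (last nonzero row H).
The gcd is 1, so 65 is invertible mod 107. The last nonzero row gives −17·107 + 28·65 = 1, so t = 28. So 65^(−1) ≡ 28 (mod 107). Verify: 65 · 28 = 1820 ≡ 1 (mod 107). ✓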